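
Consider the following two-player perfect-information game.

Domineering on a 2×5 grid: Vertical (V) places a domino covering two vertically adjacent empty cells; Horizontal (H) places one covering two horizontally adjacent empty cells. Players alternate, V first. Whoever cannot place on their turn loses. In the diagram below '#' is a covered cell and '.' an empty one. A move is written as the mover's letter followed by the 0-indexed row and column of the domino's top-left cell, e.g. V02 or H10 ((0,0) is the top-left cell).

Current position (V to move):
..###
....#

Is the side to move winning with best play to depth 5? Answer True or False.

V winning at [..###/....#]: True

p1 V@[..###/....#]: V00[#.###/#...#]-1 V01[.####/.#..#]+1*
p2 H@[.####/.#..#]: H12[.####/.####]-1*
p3 V@[.####/.####]: V00[#####/#####]+1*
p4 H@[#####/#####] terminal -1; root [..###/....#] d5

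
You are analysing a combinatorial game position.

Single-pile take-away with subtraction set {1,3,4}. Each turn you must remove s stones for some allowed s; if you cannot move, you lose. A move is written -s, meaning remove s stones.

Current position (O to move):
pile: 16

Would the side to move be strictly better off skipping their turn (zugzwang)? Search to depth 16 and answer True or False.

zugzwang(16, O) = True

p1 O@[16]: -1[15]-1* -3[13]-1 -4[12]-1
p2 X@[15]: -1[14]+1* -3[12]-1 -4[11]-1
p3 O@[14]: -1[13]-1* -3[11]-1 -4[10]-1
p4 X@[13]: -1[12]-1 -3[10]-1 -4[9]+1*
p5 O@[9]: -1[8]-1* -3[6]-1 -4[5]-1
p6 X@[8]: -1[7]+1* -3[5]-1 -4[4]-1
p7 O@[7]: -1[6]-1* -3[4]-1 -4[3]-1
p8 X@[6]: -1[5]-1 -3[3]-1 -4[2]+1*
p9 O@[2]: -1[1]-1*
p10 X@[1]: -1[0]+1*
p11 O@[0] terminal -1; root [16] d16
if O skipped the turn, X would face:
~ p1 X@[16]: -1[15]-1* -3[13]-1 -4[12]-1
~ p2 O@[15]: -1[14]+1* -3[12]-1 -4[11]-1
~ p3 X@[14]: -1[13]-1* -3[11]-1 -4[10]-1
~ p4 O@[13]: -1[12]-1 -3[10]-1 -4[9]+1*
~ p5 X@[9]: -1[8]-1* -3[6]-1 -4[5]-1
~ p6 O@[8]: -1[7]+1* -3[5]-1 -4[4]-1
~ p7 X@[7]: -1[6]-1* -3[4]-1 -4[3]-1
~ p8 O@[6]: -1[5]-1 -3[3]-1 -4[2]+1*
~ p9 X@[2]: -1[1]-1*
~ p10 O@[1]: -1[0]+1*
~ p11 X@[0] terminal -1; root [16] d16
compare (O): move=-1 vs pass=+1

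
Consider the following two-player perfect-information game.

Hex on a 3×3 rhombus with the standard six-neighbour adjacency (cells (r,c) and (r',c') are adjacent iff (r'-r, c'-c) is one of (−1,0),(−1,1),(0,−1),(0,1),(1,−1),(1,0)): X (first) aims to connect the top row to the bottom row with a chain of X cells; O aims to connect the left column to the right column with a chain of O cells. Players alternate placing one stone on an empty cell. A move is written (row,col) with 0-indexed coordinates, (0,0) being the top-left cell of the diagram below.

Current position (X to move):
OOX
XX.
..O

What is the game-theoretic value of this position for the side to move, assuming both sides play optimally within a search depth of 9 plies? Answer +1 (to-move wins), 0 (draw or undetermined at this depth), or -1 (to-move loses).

value(OOX/XX./..O, X) = +1

ply 1, X at OOX/XX./..O | (1,2)=+1→OOX/XXX/..O*; (2,0)=+1→OOX/XX./X.O; (2,1)=+1→OOX/XX./.XO
ply 2, O at OOX/XXX/..O | (2,0)=-1→OOX/XXX/O.O*; (2,1)=-1→OOX/XXX/.OO
ply 3, X at OOX/XXX/O.O | (2,1)=+1→OOX/XXX/OXO*
ply 4: OOX/XXX/OXO is terminal -1 (O); from OOX/XX./..O depth 9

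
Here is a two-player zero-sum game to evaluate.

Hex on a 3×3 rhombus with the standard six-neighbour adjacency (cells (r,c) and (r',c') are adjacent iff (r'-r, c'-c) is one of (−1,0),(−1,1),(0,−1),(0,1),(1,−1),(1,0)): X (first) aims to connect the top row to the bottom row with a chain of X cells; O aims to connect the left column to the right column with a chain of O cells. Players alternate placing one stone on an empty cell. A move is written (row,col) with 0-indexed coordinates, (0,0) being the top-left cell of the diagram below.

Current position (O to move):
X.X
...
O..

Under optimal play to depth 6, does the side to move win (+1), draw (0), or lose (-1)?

value(X.X/.../O.., O) = +1

[X.X/.../O..] O move#1: (0,1):-1/XOX/.../O.., (1,0):-1/X.X/O../O.., (1,1):-1/X.X/.O./O.., (1,2):+1/X.X/..O/O..*, (2,1):+1/X.X/.../OO., (2,2):-1/X.X/.../O.O
[X.X/..O/O..] X move#2: (0,1):-1/XXX/..O/O..*, (1,0):-1/X.X/X.O/O.., (1,1):-1/X.X/.XO/O.., (2,1):-1/X.X/..O/OX., (2,2):-1/X.X/..O/O.X
[XXX/..O/O..] O move#3: (1,0):+1/XXX/O.O/O..*, (1,1):+1/XXX/.OO/O.., (2,1):+1/XXX/..O/OO., (2,2):+1/XXX/..O/O.O
[XXX/O.O/O..] X move#4: (1,1):-1/XXX/OXO/O..*, (2,1):-1/XXX/O.O/OX., (2,2):-1/XXX/O.O/O.X
[XXX/OXO/O..] O move#5: (2,1):+1/XXX/OXO/OO.*, (2,2):-1/XXX/OXO/O.O
[XXX/OXO/OO.] end (terminal -1, X#6); searched X.X/.../O.. to 6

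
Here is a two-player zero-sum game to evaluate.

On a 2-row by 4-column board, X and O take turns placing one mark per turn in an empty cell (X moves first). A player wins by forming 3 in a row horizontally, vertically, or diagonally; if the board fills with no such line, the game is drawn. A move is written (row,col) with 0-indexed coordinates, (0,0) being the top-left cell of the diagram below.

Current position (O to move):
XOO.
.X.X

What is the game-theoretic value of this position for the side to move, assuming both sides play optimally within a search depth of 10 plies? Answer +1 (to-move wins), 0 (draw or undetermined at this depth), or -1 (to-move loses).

value(XOO./.X.X, O) = +1

[XOO./.X.X] O move#1: (0,3):+1/XOOO/.X.X*, (1,0):-1/XOO./OX.X, (1,2):+0/XOO./.XOX
[XOOO/.X.X] end (terminal -1, X#2); searched XOO./.X.X to 10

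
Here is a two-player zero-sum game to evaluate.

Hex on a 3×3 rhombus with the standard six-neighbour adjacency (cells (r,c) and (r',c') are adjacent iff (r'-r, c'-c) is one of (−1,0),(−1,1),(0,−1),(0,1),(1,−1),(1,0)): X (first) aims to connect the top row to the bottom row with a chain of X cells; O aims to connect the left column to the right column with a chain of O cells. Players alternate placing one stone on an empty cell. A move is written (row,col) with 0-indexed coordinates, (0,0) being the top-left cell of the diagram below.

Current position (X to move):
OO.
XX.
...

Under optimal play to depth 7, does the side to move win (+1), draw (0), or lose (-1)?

p1 X@[OO./XX./...]: (0,2)[OOX/XX./...]+1* (1,2)[OO./XXX/...]-1 (2,0)[OO./XX./X..]-1 (2,1)[OO./XX./.X.]-1 (2,2)[OO./XX./..X]-1
p2 O@[OOX/XX./...]: (1,2)[OOX/XXO/...]-1* (2,0)[OOX/XX./O..]-1 (2,1)[OOX/XX./.O.]-1 (2,2)[OOX/XX./..O]-1
p3 X@[OOX/XXO/...]: (2,0)[OOX/XXO/X..]+1* (2,1)[OOX/XXO/.X.]+1 (2,2)[OOX/XXO/..X]+1
p4 O@[OOX/XXO/X..] terminal -1; root [OO./XX./...] d7

value(OO./XX./..., X) = +1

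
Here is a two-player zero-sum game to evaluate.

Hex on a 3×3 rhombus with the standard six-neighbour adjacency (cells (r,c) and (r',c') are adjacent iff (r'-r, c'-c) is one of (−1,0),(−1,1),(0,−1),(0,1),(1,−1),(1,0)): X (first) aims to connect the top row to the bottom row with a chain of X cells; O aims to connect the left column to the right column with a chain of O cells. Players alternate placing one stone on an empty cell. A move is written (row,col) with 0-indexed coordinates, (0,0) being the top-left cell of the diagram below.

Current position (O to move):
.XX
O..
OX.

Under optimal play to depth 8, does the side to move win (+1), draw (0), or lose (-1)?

ply 1, O at .XX/O../OX. | (0,0)=-1→OXX/O../OX.*; (1,1)=-1→.XX/OO./OX.; (1,2)=-1→.XX/O.O/OX.; (2,2)=-1→.XX/O../OXO
ply 2, X at OXX/O../OX. | (1,1)=+1→OXX/OX./OX.*; (1,2)=+1→OXX/O.X/OX.; (2,2)=+1→OXX/O../OXX
ply 3: OXX/OX./OX. is terminal -1 (O); from .XX/O../OX. depth 8

value(.XX/O../OX., O) = -1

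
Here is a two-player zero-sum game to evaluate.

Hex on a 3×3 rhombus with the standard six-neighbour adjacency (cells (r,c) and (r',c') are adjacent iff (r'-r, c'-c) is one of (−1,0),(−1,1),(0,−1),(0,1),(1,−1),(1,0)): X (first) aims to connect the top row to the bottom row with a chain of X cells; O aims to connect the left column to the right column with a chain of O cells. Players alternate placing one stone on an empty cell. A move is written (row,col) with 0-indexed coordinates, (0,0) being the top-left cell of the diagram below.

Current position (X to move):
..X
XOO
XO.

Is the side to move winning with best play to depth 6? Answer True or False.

X winning at [..X/XOO/XO.]: True

p1 X@[..X/XOO/XO.]: (0,0)[X.X/XOO/XO.]+1* (0,1)[.XX/XOO/XO.]+1 (2,2)[..X/XOO/XOX]+1
p2 O@[X.X/XOO/XO.] terminal -1; root [..X/XOO/XO.] d6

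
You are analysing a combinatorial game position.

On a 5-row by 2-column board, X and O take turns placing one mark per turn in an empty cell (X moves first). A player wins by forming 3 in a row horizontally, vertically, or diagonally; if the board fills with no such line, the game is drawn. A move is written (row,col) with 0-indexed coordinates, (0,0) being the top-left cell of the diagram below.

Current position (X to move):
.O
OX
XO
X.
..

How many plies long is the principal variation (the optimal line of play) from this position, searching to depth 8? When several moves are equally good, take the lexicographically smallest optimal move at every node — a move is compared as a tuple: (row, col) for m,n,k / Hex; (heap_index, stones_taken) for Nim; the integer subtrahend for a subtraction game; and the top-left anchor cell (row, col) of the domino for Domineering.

[.O/OX/XO/X./..] X move#1: (0,0):+0/XO/OX/XO/X./.., (3,1):+0/.O/OX/XO/XX/.., (4,0):+1/.O/OX/XO/X./X.*, (4,1):+0/.O/OX/XO/X./.X
[.O/OX/XO/X./X.] end (terminal -1, O#2); searched .O/OX/XO/X./.. to 8

PV length from [.O/OX/XO/X./..]: 1 ply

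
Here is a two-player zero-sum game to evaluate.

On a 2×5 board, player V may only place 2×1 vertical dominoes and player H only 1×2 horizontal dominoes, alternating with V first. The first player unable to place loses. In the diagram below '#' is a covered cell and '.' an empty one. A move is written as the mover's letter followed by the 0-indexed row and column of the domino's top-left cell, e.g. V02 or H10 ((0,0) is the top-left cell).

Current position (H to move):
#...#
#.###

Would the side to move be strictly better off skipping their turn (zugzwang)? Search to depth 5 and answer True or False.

ply 1, H at #...#/#.### | H01=+1→###.#/#.###*; H02=-1→#.###/#.###
ply 2: ###.#/#.### is terminal -1 (V); from #...#/#.### depth 5
suppose H passes — search the same position with V to move:
pass> ply 1, V at #...#/#.### | V01=-1→##..#/#####*
pass> ply 2, H at ##..#/##### | H02=+1→#####/#####*
pass> ply 3: #####/##### is terminal -1 (V); from #...#/#.### depth 5
for H: play +1, pass +1

zugzwang(#...#/#.###, H) = False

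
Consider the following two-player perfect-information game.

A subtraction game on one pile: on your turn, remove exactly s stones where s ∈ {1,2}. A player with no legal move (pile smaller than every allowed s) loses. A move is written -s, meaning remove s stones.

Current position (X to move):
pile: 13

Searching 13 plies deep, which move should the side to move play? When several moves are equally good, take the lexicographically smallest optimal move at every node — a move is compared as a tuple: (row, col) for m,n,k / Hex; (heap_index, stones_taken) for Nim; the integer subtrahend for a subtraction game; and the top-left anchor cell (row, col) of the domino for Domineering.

p1 X@[13]: -1[12]+1* -2[11]-1
p2 O@[12]: -1[11]-1* -2[10]-1
p3 X@[11]: -1[10]-1 -2[9]+1*
p4 O@[9]: -1[8]-1* -2[7]-1
p5 X@[8]: -1[7]-1 -2[6]+1*
p6 O@[6]: -1[5]-1* -2[4]-1
p7 X@[5]: -1[4]-1 -2[3]+1*
p8 O@[3]: -1[2]-1* -2[1]-1
p9 X@[2]: -1[1]-1 -2[0]+1*
p10 O@[0] terminal -1; root [13] d13

X's best at [13]: -1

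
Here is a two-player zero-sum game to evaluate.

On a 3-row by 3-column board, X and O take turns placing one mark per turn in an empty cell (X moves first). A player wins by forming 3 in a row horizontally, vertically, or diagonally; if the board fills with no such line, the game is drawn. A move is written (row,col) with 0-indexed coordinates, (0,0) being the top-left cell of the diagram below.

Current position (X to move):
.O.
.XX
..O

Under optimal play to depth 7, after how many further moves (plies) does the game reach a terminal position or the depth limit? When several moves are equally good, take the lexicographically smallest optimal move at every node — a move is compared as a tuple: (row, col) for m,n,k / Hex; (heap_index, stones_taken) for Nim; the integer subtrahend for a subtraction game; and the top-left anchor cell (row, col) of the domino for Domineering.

PV length from [.O./.XX/..O]: 3 plies

ply 1, X at .O./.XX/..O | (0,0)=+0→XO./.XX/..O; (0,2)=+1→.OX/.XX/..O*; (1,0)=+1→.O./XXX/..O; (2,0)=+1→.O./.XX/X.O; (2,1)=+0→.O./.XX/.XO
ply 2, O at .OX/.XX/..O | (0,0)=-1→OOX/.XX/..O*; (1,0)=-1→.OX/OXX/..O; (2,0)=-1→.OX/.XX/O.O; (2,1)=-1→.OX/.XX/.OO
ply 3, X at OOX/.XX/..O | (1,0)=+1→OOX/XXX/..O*; (2,0)=+1→OOX/.XX/X.O; (2,1)=+1→OOX/.XX/.XO
ply 4: OOX/XXX/..O is terminal -1 (O); from .O./.XX/..O depth 7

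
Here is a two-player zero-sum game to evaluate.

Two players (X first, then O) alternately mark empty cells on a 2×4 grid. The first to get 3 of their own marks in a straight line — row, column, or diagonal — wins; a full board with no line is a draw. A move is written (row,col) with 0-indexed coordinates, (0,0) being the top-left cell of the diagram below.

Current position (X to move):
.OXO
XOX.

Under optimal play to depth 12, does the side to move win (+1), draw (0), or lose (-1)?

p1 X@[.OXO/XOX.]: (0,0)[XOXO/XOX.]+0* (1,3)[.OXO/XOXX]+0
p2 O@[XOXO/XOX.]: (1,3)[XOXO/XOXO]+0*
p3 X@[XOXO/XOXO] terminal +0; root [.OXO/XOX.] d12

value(.OXO/XOX., X) = 0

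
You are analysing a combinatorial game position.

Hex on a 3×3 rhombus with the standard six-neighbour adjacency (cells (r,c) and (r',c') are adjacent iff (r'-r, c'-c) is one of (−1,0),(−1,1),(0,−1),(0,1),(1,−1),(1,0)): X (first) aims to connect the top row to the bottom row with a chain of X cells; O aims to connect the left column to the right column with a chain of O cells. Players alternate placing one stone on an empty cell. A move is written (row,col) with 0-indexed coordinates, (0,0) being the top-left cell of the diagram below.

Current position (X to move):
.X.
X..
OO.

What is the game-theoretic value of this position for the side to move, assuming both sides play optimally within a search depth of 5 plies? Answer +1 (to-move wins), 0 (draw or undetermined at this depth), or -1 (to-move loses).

ply 1, X at .X./X../OO. | (0,0)=-1→XX./X../OO.*; (0,2)=-1→.XX/X../OO.; (1,1)=-1→.X./XX./OO.; (1,2)=-1→.X./X.X/OO.; (2,2)=-1→.X./X../OOX
ply 2, O at XX./X../OO. | (0,2)=+1→XXO/X../OO.*; (1,1)=+1→XX./XO./OO.; (1,2)=+1→XX./X.O/OO.; (2,2)=+1→XX./X../OOO
ply 3, X at XXO/X../OO. | (1,1)=-1→XXO/XX./OO.*; (1,2)=-1→XXO/X.X/OO.; (2,2)=-1→XXO/X../OOX
ply 4, O at XXO/XX./OO. | (1,2)=+1→XXO/XXO/OO.*; (2,2)=+1→XXO/XX./OOO
ply 5: XXO/XXO/OO. is terminal -1 (X); from .X./X../OO. depth 5

value(.X./X../OO., X) = -1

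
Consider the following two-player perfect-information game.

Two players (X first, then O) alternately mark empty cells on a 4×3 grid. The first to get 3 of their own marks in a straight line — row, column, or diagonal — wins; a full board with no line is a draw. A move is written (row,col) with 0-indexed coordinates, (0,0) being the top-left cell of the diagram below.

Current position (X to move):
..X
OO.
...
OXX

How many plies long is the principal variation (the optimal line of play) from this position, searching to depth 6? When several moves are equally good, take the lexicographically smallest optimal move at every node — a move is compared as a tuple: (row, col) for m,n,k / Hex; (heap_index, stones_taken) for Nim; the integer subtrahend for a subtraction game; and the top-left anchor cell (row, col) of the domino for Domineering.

PV length from [..X/OO./.../OXX]: 4 plies

ply 1, X at ..X/OO./.../OXX | (0,0)=-1→X.X/OO./.../OXX*; (0,1)=-1→.XX/OO./.../OXX; (1,2)=-1→..X/OOX/.../OXX; (2,0)=-1→..X/OO./X../OXX; (2,1)=-1→..X/OO./.X./OXX; (2,2)=-1→..X/OO./..X/OXX
ply 2, O at X.X/OO./.../OXX | (0,1)=+1→XOX/OO./.../OXX*; (1,2)=+1→X.X/OOO/.../OXX; (2,0)=+1→X.X/OO./O../OXX; (2,1)=-1→X.X/OO./.O./OXX; (2,2)=-1→X.X/OO./..O/OXX
ply 3, X at XOX/OO./.../OXX | (1,2)=-1→XOX/OOX/.../OXX*; (2,0)=-1→XOX/OO./X../OXX; (2,1)=-1→XOX/OO./.X./OXX; (2,2)=-1→XOX/OO./..X/OXX
ply 4, O at XOX/OOX/.../OXX | (2,0)=+1→XOX/OOX/O../OXX*; (2,1)=+1→XOX/OOX/.O./OXX; (2,2)=+1→XOX/OOX/..O/OXX
ply 5: XOX/OOX/O../OXX is terminal -1 (X); from ..X/OO./.../OXX depth 6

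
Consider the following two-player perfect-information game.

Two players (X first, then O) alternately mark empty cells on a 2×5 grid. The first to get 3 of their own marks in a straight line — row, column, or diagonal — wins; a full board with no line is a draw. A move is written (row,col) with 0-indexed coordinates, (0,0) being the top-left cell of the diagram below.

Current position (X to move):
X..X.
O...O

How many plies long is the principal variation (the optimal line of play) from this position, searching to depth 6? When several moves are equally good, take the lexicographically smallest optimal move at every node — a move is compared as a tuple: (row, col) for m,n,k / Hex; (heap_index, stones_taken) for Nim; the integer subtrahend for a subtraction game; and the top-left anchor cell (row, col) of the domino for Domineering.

PV length from [X..X./O...O]: 3 plies

p1 X@[X..X./O...O]: (0,1)[XX.X./O...O]+0 (0,2)[X.XX./O...O]+1* (0,4)[X..XX/O...O]+0 (1,1)[X..X./OX..O]+0 (1,2)[X..X./O.X.O]+0 (1,3)[X..X./O..XO]+0
p2 O@[X.XX./O...O]: (0,1)[XOXX./O...O]-1* (0,4)[X.XXO/O...O]-1 (1,1)[X.XX./OO..O]-1 (1,2)[X.XX./O.O.O]-1 (1,3)[X.XX./O..OO]-1
p3 X@[XOXX./O...O]: (0,4)[XOXXX/O...O]+1* (1,1)[XOXX./OX..O]+0 (1,2)[XOXX./O.X.O]+0 (1,3)[XOXX./O..XO]+0
p4 O@[XOXXX/O...O] terminal -1; root [X..X./O...O] d6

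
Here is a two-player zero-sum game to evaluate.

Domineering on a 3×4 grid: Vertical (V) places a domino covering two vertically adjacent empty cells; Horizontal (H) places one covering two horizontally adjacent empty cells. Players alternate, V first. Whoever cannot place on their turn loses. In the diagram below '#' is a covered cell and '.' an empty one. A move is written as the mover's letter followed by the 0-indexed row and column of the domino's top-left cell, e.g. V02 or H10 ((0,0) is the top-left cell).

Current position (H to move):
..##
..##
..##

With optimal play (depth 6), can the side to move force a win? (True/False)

[..##/..##/..##] H move#1: H00:-1/####/..##/..##, H10:+1/..##/####/..##*, H20:-1/..##/..##/####
[..##/####/..##] end (terminal -1, V#2); searched ..##/..##/..## to 6

H winning at [..##/..##/..##]: True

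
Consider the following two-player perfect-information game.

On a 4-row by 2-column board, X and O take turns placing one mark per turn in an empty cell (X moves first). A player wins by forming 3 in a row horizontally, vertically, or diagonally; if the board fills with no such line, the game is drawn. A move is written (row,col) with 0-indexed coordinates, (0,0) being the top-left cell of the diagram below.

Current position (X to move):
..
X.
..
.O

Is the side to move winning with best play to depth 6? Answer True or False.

ply 1, X at ../X./../.O | (0,0)=+0→X./X./../.O; (0,1)=+0→.X/X./../.O; (1,1)=+0→../XX/../.O; (2,0)=+1→../X./X./.O*; (2,1)=+0→../X./.X/.O; (3,0)=+0→../X./../XO
ply 2, O at ../X./X./.O | (0,0)=-1→O./X./X./.O*; (0,1)=-1→.O/X./X./.O; (1,1)=-1→../XO/X./.O; (2,1)=-1→../X./XO/.O; (3,0)=-1→../X./X./OO
ply 3, X at O./X./X./.O | (0,1)=+0→OX/X./X./.O; (1,1)=+0→O./XX/X./.O; (2,1)=+0→O./X./XX/.O; (3,0)=+1→O./X./X./XO*
ply 4: O./X./X./XO is terminal -1 (O); from ../X./../.O depth 6

X winning at [../X./../.O]: True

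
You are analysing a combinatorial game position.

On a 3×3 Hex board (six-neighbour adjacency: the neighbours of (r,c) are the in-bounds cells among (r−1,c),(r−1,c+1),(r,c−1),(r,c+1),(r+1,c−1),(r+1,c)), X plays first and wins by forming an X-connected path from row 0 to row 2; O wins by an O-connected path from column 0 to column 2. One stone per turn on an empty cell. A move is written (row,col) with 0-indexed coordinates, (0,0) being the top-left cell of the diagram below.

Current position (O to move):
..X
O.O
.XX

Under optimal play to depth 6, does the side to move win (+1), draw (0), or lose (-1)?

value(..X/O.O/.XX, O) = +1

p1 O@[..X/O.O/.XX]: (0,0)[O.X/O.O/.XX]-1 (0,1)[.OX/O.O/.XX]-1 (1,1)[..X/OOO/.XX]+1* (2,0)[..X/O.O/OXX]-1
p2 X@[..X/OOO/.XX] terminal -1; root [..X/O.O/.XX] d6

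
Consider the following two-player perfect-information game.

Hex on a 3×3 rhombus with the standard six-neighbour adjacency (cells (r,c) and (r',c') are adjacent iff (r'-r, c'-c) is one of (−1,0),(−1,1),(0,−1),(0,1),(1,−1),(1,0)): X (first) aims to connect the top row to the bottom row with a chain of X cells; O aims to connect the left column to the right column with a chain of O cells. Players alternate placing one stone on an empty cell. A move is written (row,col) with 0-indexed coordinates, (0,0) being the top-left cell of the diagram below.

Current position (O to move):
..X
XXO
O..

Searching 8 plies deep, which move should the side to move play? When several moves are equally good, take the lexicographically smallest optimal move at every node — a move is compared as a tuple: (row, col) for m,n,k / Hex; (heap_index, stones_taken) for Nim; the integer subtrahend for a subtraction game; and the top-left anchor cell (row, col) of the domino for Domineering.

ply 1, O at ..X/XXO/O.. | (0,0)=-1→O.X/XXO/O..; (0,1)=-1→.OX/XXO/O..; (2,1)=+1→..X/XXO/OO.*; (2,2)=-1→..X/XXO/O.O
ply 2: ..X/XXO/OO. is terminal -1 (X); from ..X/XXO/O.. depth 8

O's best at [..X/XXO/O..]: (2,1)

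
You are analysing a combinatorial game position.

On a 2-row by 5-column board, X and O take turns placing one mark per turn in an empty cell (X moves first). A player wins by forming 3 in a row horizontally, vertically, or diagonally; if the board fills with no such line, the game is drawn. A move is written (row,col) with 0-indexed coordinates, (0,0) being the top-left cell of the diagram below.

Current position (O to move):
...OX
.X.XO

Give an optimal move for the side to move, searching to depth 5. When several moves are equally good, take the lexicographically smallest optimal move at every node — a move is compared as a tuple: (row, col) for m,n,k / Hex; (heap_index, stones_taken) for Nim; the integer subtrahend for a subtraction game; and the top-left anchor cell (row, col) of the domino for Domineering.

[...OX/.X.XO] O move#1: (0,0):-1/O..OX/.X.XO, (0,1):-1/.O.OX/.X.XO, (0,2):-1/..OOX/.X.XO, (1,0):-1/...OX/OX.XO, (1,2):+0/...OX/.XOXO*
[...OX/.XOXO] X move#2: (0,0):+0/X..OX/.XOXO*, (0,1):+0/.X.OX/.XOXO, (0,2):+0/..XOX/.XOXO, (1,0):+0/...OX/XXOXO
[X..OX/.XOXO] O move#3: (0,1):+0/XO.OX/.XOXO*, (0,2):+0/X.OOX/.XOXO, (1,0):+0/X..OX/OXOXO
[XO.OX/.XOXO] X move#4: (0,2):+0/XOXOX/.XOXO*, (1,0):-1/XO.OX/XXOXO
[XOXOX/.XOXO] O move#5: (1,0):+0/XOXOX/OXOXO*
[XOXOX/OXOXO] end (terminal +0, X#6); searched ...OX/.X.XO to 5

O's best at [...OX/.X.XO]: (1,2)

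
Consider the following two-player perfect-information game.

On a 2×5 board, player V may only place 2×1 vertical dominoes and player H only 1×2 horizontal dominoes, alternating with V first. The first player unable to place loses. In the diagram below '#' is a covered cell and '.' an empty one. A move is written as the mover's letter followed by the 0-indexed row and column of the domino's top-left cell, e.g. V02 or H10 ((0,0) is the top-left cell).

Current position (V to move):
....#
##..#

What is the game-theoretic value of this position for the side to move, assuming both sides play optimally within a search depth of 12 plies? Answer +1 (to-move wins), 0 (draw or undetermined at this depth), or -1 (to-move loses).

p1 V@[....#/##..#]: V02[..#.#/###.#]+1* V03[...##/##.##]-1
p2 H@[..#.#/###.#]: H00[###.#/###.#]-1*
p3 V@[###.#/###.#]: V03[#####/#####]+1*
p4 H@[#####/#####] terminal -1; root [....#/##..#] d12

value(....#/##..#, V) = +1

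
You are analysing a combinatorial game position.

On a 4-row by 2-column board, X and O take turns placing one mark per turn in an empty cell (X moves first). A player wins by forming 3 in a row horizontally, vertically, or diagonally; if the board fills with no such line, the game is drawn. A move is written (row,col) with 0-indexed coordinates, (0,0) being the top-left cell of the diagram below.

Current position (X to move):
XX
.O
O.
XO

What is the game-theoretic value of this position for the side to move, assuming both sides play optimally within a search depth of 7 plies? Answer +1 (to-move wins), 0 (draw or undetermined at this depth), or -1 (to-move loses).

value(XX/.O/O./XO, X) = 0

[XX/.O/O./XO] X move#1: (1,0):-1/XX/XO/O./XO, (2,1):+0/XX/.O/OX/XO*
[XX/.O/OX/XO] O move#2: (1,0):+0/XX/OO/OX/XO*
[XX/OO/OX/XO] end (terminal +0, X#3); searched XX/.O/O./XO to 7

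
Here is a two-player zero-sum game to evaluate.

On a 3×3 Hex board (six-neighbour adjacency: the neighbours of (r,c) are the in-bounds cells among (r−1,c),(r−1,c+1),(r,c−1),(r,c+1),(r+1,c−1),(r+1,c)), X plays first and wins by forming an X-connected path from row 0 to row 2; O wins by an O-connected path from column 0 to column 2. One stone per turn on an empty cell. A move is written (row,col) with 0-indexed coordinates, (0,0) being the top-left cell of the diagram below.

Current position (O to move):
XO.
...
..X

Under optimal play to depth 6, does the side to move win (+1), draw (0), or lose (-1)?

value(XO./.../..X, O) = +1

[XO./.../..X] O move#1: (0,2):-1/XOO/.../..X, (1,0):-1/XO./O../..X, (1,1):+1/XO./.O./..X*, (1,2):-1/XO./..O/..X, (2,0):-1/XO./.../O.X, (2,1):-1/XO./.../.OX
[XO./.O./..X] X move#2: (0,2):-1/XOX/.O./..X*, (1,0):-1/XO./XO./..X, (1,2):-1/XO./.OX/..X, (2,0):-1/XO./.O./X.X, (2,1):-1/XO./.O./.XX
[XOX/.O./..X] O move#3: (1,0):-1/XOX/OO./..X, (1,2):+1/XOX/.OO/..X*, (2,0):-1/XOX/.O./O.X, (2,1):-1/XOX/.O./.OX
[XOX/.OO/..X] X move#4: (1,0):-1/XOX/XOO/..X*, (2,0):-1/XOX/.OO/X.X, (2,1):-1/XOX/.OO/.XX
[XOX/XOO/..X] O move#5: (2,0):+1/XOX/XOO/O.X*, (2,1):-1/XOX/XOO/.OX
[XOX/XOO/O.X] end (terminal -1, X#6); searched XO./.../..X to 6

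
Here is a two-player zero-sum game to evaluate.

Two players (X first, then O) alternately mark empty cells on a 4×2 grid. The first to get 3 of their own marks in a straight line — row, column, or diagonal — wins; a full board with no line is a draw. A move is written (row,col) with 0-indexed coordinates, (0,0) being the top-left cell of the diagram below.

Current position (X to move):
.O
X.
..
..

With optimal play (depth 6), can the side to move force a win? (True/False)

X winning at [.O/X./../..]: True

[.O/X./../..] X move#1: (0,0):+0/XO/X./../.., (1,1):+0/.O/XX/../.., (2,0):+1/.O/X./X./..*, (2,1):+0/.O/X./.X/.., (3,0):+0/.O/X./../X., (3,1):+0/.O/X./../.X
[.O/X./X./..] O move#2: (0,0):-1/OO/X./X./..*, (1,1):-1/.O/XO/X./.., (2,1):-1/.O/X./XO/.., (3,0):-1/.O/X./X./O., (3,1):-1/.O/X./X./.O
[OO/X./X./..] X move#3: (1,1):+0/OO/XX/X./.., (2,1):+0/OO/X./XX/.., (3,0):+1/OO/X./X./X.*, (3,1):+0/OO/X./X./.X
[OO/X./X./X.] end (terminal -1, O#4); searched .O/X./../.. to 6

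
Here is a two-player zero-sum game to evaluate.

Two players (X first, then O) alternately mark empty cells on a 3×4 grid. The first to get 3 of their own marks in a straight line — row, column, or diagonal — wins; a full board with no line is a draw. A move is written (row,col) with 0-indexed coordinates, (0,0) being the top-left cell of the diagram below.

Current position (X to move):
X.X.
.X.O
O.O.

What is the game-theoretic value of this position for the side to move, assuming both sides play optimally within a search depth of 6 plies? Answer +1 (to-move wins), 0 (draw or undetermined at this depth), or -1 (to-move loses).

value(X.X./.X.O/O.O., X) = +1

[X.X./.X.O/O.O.] X move#1: (0,1):+1/XXX./.X.O/O.O.*, (0,3):-1/X.XX/.X.O/O.O., (1,0):-1/X.X./XX.O/O.O., (1,2):-1/X.X./.XXO/O.O., (2,1):+1/X.X./.X.O/OXO., (2,3):-1/X.X./.X.O/O.OX
[XXX./.X.O/O.O.] end (terminal -1, O#2); searched X.X./.X.O/O.O. to 6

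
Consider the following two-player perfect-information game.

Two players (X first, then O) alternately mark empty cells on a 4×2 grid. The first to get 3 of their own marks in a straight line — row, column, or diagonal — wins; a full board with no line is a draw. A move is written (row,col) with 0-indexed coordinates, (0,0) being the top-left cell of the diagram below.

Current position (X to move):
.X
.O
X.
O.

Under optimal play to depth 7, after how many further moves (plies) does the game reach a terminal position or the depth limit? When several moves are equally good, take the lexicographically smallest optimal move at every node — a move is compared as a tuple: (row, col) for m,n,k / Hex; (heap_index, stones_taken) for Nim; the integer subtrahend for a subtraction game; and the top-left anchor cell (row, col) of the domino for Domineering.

PV length from [.X/.O/X./O.]: 4 plies

ply 1, X at .X/.O/X./O. | (0,0)=+0→XX/.O/X./O.*; (1,0)=+0→.X/XO/X./O.; (2,1)=+0→.X/.O/XX/O.; (3,1)=+0→.X/.O/X./OX
ply 2, O at XX/.O/X./O. | (1,0)=+0→XX/OO/X./O.*; (2,1)=-1→XX/.O/XO/O.; (3,1)=-1→XX/.O/X./OO
ply 3, X at XX/OO/X./O. | (2,1)=+0→XX/OO/XX/O.*; (3,1)=+0→XX/OO/X./OX
ply 4, O at XX/OO/XX/O. | (3,1)=+0→XX/OO/XX/OO*
ply 5: XX/OO/XX/OO is terminal +0 (X); from .X/.O/X./O. depth 7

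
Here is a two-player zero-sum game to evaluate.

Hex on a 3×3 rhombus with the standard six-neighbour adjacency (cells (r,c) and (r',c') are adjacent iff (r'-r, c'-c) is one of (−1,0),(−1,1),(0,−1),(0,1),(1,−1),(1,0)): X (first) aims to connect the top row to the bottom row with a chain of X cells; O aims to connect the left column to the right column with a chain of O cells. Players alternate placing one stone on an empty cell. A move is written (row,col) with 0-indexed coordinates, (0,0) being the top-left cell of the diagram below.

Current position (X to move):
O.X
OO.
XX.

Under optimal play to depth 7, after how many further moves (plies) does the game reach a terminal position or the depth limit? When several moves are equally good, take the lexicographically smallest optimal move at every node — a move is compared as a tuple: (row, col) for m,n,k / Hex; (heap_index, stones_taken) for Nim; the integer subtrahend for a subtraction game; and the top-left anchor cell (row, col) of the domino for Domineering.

PV length from [O.X/OO./XX.]: 1 ply

ply 1, X at O.X/OO./XX. | (0,1)=-1→OXX/OO./XX.; (1,2)=+1→O.X/OOX/XX.*; (2,2)=-1→O.X/OO./XXX
ply 2: O.X/OOX/XX. is terminal -1 (O); from O.X/OO./XX. depth 7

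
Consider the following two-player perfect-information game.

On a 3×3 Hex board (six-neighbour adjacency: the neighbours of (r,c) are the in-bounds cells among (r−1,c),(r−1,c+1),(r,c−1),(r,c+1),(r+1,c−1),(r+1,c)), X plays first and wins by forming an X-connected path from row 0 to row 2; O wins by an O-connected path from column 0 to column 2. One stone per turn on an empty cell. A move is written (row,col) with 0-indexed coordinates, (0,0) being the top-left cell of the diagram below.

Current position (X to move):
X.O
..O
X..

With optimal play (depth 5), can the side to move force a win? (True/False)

[X.O/..O/X..] X move#1: (0,1):+1/XXO/..O/X..*, (1,0):+1/X.O/X.O/X.., (1,1):+1/X.O/.XO/X.., (2,1):-1/X.O/..O/XX., (2,2):-1/X.O/..O/X.X
[XXO/..O/X..] O move#2: (1,0):-1/XXO/O.O/X..*, (1,1):-1/XXO/.OO/X.., (2,1):-1/XXO/..O/XO., (2,2):-1/XXO/..O/X.O
[XXO/O.O/X..] X move#3: (1,1):+1/XXO/OXO/X..*, (2,1):-1/XXO/O.O/XX., (2,2):-1/XXO/O.O/X.X
[XXO/OXO/X..] end (terminal -1, O#4); searched X.O/..O/X.. to 5

X winning at [X.O/..O/X..]: True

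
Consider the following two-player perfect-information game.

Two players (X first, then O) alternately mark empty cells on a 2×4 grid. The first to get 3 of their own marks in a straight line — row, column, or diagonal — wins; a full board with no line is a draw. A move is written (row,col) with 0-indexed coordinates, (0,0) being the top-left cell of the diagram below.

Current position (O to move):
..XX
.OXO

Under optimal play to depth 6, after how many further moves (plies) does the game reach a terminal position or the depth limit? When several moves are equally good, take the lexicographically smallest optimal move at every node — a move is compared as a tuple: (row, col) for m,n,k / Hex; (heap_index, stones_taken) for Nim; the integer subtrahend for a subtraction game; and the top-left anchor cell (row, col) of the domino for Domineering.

p1 O@[..XX/.OXO]: (0,0)[O.XX/.OXO]-1 (0,1)[.OXX/.OXO]+0* (1,0)[..XX/OOXO]-1
p2 X@[.OXX/.OXO]: (0,0)[XOXX/.OXO]+0* (1,0)[.OXX/XOXO]+0
p3 O@[XOXX/.OXO]: (1,0)[XOXX/OOXO]+0*
p4 X@[XOXX/OOXO] terminal +0; root [..XX/.OXO] d6

PV length from [..XX/.OXO]: 3 plies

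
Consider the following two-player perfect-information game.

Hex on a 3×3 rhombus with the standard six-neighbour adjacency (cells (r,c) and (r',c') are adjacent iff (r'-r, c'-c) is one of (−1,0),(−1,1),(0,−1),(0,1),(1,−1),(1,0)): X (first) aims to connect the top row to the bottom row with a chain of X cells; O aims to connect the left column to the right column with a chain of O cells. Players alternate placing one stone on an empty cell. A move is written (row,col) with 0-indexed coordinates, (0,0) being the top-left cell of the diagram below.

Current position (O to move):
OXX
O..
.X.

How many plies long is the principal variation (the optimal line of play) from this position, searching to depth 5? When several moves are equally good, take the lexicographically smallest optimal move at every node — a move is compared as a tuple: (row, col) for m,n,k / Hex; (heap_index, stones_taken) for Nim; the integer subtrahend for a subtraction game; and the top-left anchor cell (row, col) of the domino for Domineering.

PV length from [OXX/O../.X.]: 2 plies

[OXX/O../.X.] O move#1: (1,1):-1/OXX/OO./.X.*, (1,2):-1/OXX/O.O/.X., (2,0):-1/OXX/O../OX., (2,2):-1/OXX/O../.XO
[OXX/OO./.X.] X move#2: (1,2):+1/OXX/OOX/.X.*, (2,0):-1/OXX/OO./XX., (2,2):-1/OXX/OO./.XX
[OXX/OOX/.X.] end (terminal -1, O#3); searched OXX/O../.X. to 5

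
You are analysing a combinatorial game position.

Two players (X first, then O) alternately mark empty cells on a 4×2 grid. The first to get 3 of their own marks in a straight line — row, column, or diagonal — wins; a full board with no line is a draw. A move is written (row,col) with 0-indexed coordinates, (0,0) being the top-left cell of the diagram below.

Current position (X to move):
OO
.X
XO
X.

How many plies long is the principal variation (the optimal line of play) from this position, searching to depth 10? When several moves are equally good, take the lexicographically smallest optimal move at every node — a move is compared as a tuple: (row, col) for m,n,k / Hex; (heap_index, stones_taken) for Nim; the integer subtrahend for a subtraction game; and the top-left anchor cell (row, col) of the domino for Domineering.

PV length from [OO/.X/XO/X.]: 1 ply

p1 X@[OO/.X/XO/X.]: (1,0)[OO/XX/XO/X.]+1* (3,1)[OO/.X/XO/XX]+0
p2 O@[OO/XX/XO/X.] terminal -1; root [OO/.X/XO/X.] d10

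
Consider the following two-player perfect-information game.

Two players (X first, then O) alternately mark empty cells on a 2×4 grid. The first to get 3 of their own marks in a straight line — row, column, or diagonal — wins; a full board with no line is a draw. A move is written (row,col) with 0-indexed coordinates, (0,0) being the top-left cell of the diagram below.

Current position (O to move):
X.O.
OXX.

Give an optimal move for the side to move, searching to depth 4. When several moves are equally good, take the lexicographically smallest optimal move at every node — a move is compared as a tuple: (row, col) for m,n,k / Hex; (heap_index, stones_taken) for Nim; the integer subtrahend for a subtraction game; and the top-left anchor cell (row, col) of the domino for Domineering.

p1 O@[X.O./OXX.]: (0,1)[XOO./OXX.]-1 (0,3)[X.OO/OXX.]-1 (1,3)[X.O./OXXO]+0*
p2 X@[X.O./OXXO]: (0,1)[XXO./OXXO]+0* (0,3)[X.OX/OXXO]+0
p3 O@[XXO./OXXO]: (0,3)[XXOO/OXXO]+0*
p4 X@[XXOO/OXXO] terminal +0; root [X.O./OXX.] d4

O's best at [X.O./OXX.]: (1,3)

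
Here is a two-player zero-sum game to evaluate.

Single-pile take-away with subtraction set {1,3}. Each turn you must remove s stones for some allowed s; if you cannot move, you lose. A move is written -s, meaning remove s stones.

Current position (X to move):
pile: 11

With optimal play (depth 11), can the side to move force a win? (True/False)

X winning at [11]: True

p1 X@[11]: -1[10]+1* -3[8]+1
p2 O@[10]: -1[9]-1* -3[7]-1
p3 X@[9]: -1[8]+1* -3[6]+1
p4 O@[8]: -1[7]-1* -3[5]-1
p5 X@[7]: -1[6]+1* -3[4]+1
p6 O@[6]: -1[5]-1* -3[3]-1
p7 X@[5]: -1[4]+1* -3[2]+1
p8 O@[4]: -1[3]-1* -3[1]-1
p9 X@[3]: -1[2]+1* -3[0]+1
p10 O@[2]: -1[1]-1*
p11 X@[1]: -1[0]+1*
p12 O@[0] terminal -1; root [11] d11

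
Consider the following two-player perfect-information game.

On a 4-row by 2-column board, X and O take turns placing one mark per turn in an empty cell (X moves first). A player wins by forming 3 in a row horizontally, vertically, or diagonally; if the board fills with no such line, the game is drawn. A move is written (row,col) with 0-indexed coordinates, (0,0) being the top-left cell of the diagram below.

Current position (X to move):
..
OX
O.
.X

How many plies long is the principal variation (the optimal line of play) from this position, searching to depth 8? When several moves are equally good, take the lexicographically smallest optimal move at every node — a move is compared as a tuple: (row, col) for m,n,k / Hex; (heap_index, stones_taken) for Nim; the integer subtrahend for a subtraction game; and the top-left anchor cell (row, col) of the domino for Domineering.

ply 1, X at ../OX/O./.X | (0,0)=-1→X./OX/O./.X; (0,1)=-1→.X/OX/O./.X; (2,1)=+1→../OX/OX/.X*; (3,0)=-1→../OX/O./XX
ply 2: ../OX/OX/.X is terminal -1 (O); from ../OX/O./.X depth 8

PV length from [../OX/O./.X]: 1 ply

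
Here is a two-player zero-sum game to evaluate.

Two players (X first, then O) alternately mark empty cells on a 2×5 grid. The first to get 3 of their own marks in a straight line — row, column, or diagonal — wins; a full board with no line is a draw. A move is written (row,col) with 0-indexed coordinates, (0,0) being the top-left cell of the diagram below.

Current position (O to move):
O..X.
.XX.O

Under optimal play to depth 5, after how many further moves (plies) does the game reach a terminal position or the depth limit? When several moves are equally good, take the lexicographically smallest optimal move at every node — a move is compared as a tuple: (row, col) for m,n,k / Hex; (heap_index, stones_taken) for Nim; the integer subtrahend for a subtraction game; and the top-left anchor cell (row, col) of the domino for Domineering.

PV length from [O..X./.XX.O]: 4 plies

[O..X./.XX.O] O move#1: (0,1):-1/OO.X./.XX.O*, (0,2):-1/O.OX./.XX.O, (0,4):-1/O..XO/.XX.O, (1,0):-1/O..X./OXX.O, (1,3):-1/O..X./.XXOO
[OO.X./.XX.O] X move#2: (0,2):+1/OOXX./.XX.O*, (0,4):-1/OO.XX/.XX.O, (1,0):+1/OO.X./XXX.O, (1,3):+1/OO.X./.XXXO
[OOXX./.XX.O] O move#3: (0,4):-1/OOXXO/.XX.O*, (1,0):-1/OOXX./OXX.O, (1,3):-1/OOXX./.XXOO
[OOXXO/.XX.O] X move#4: (1,0):+1/OOXXO/XXX.O*, (1,3):+1/OOXXO/.XXXO
[OOXXO/XXX.O] end (terminal -1, O#5); searched O..X./.XX.O to 5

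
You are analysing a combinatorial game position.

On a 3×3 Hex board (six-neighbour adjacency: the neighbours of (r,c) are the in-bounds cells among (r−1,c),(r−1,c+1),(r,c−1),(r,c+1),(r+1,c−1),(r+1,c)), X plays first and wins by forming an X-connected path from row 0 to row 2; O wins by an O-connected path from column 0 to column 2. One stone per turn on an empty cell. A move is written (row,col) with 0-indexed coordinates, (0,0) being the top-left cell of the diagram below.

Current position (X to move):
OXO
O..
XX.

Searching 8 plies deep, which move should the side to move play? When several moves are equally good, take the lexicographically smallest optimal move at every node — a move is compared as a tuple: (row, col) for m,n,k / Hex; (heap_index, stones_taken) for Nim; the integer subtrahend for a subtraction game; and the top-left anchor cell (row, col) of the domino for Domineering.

[OXO/O../XX.] X move#1: (1,1):+1/OXO/OX./XX.*, (1,2):-1/OXO/O.X/XX., (2,2):-1/OXO/O../XXX
[OXO/OX./XX.] end (terminal -1, O#2); searched OXO/O../XX. to 8

X's best at [OXO/O../XX.]: (1,1)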